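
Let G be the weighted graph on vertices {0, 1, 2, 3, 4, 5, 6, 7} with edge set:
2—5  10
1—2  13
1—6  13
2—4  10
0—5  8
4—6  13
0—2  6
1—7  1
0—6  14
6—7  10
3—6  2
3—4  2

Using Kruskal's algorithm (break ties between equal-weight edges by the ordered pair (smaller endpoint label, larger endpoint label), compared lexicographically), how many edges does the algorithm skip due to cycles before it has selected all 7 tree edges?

Kruskal's algorithm — process edges by increasing weight (ties by edge label):
1—7 (1): add — endpoints in different components.
3—4 (2): add — endpoints in different components.
3—6 (2): add — endpoints in different components.
0—2 (6): add — endpoints in different components.
0—5 (8): add — endpoints in different components.
2—4 (10): add — endpoints in different components.
2—5 (10): skip — 2 and 5 already connected.
6—7 (10): add — endpoints in different components.
Edges rejected before the tree was complete: 1.

1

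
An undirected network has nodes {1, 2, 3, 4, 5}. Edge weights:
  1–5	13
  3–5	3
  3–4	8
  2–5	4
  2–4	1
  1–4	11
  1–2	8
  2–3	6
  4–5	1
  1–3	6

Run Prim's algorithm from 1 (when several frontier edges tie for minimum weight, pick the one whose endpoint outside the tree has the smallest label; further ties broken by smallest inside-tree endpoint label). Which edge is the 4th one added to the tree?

Prim, starting at 1.
Step 1: frontier [1–3 6, 1–2 8, 1–4 11, 1–5 13] → take 1–3 (6); add 3.
Step 2: frontier [1–2 8, 1–4 11, 1–5 13, 3–5 3, 2–3 6, 3–4 8] → take 3–5 (3); add 5.
Step 3: frontier [1–2 8, 1–4 11, 2–3 6, 3–4 8, 4–5 1, 2–5 4] → take 4–5 (1); add 4.
Step 4: frontier [1–2 8, 2–3 6, 2–4 1, 2–5 4] → take 2–4 (1); add 2.
The 4th edge added is 2–4.

2-4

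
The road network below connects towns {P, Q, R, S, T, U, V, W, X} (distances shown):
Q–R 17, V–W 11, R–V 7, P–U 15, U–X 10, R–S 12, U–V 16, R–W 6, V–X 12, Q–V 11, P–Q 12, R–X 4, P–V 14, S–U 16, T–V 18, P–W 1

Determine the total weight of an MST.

Prim, starting at R.
Step 1: cheapest edge leaving the tree is R–X (4); add X.
Step 2: cheapest edge leaving the tree is R–W (6); add W.
Step 3: cheapest edge leaving the tree is P–W (1); add P.
Step 4: cheapest edge leaving the tree is R–V (7); add V.
Step 5: cheapest edge leaving the tree is U–X (10); add U.
Step 6: cheapest edge leaving the tree is Q–V (11); add Q.
Step 7: cheapest edge leaving the tree is R–S (12); add S.
Step 8: cheapest edge leaving the tree is T–V (18); add T.
MST edges: R–X, R–W, P–W, R–V, U–X, Q–V, R–S, T–V; total weight 4+6+1+7+10+11+12+18 = 69.

69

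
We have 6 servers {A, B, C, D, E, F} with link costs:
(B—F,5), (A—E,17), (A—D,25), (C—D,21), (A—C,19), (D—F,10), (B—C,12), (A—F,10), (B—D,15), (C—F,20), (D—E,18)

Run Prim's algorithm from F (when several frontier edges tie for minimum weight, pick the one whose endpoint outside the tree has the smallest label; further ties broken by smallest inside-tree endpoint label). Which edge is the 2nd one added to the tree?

Prim, starting at F.
Step 1: cheapest edge leaving the tree is B—F (5); add B.
Step 2: cheapest edge leaving the tree is A—F (10); add A.
Step 3: cheapest edge leaving the tree is D—F (10); add D.
Step 4: cheapest edge leaving the tree is B—C (12); add C.
Step 5: cheapest edge leaving the tree is A—E (17); add E.
The 2nd edge added is A—F.

A-F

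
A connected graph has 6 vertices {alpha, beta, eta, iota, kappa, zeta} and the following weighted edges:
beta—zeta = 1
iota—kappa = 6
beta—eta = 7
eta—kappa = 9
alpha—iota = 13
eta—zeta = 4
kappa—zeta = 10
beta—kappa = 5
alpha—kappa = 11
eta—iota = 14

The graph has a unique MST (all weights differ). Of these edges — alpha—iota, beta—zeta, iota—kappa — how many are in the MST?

2

Sort edges by weight, then run Kruskal:
beta—zeta (1): add — endpoints in different components.
eta—zeta (4): add — endpoints in different components.
beta—kappa (5): add — endpoints in different components.
iota—kappa (6): add — endpoints in different components.
beta—eta (7): skip — eta and beta already connected.
eta—kappa (9): skip — eta and kappa already connected.
kappa—zeta (10): skip — zeta and kappa already connected.
alpha—kappa (11): add — endpoints in different components.
MST edge set: {beta—zeta, eta—zeta, beta—kappa, iota—kappa, alpha—kappa}.
Of the listed edges, {beta—zeta, iota—kappa} are in the MST → 2.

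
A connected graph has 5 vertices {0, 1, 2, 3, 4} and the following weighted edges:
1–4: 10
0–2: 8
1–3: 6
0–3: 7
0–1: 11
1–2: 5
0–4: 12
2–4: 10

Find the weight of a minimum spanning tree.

28

Prim, starting at 2.
Step 1: cheapest edge leaving the tree is 1–2 (5); add 1.
Step 2: cheapest edge leaving the tree is 1–3 (6); add 3.
Step 3: cheapest edge leaving the tree is 0–3 (7); add 0.
Step 4: cheapest edge leaving the tree is 1–4 (10); add 4.
MST edges: 1–2, 1–3, 0–3, 1–4; total weight 5+6+7+10 = 28.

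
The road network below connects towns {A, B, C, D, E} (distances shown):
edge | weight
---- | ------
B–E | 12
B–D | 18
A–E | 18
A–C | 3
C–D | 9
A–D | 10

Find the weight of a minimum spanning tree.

42

Prim, starting at D.
Step 1: cheapest edge leaving the tree is C–D (9); add C.
Step 2: cheapest edge leaving the tree is A–C (3); add A.
Step 3: cheapest edge leaving the tree is B–D (18); add B.
Step 4: cheapest edge leaving the tree is B–E (12); add E.
MST edges: C–D, A–C, B–D, B–E; total weight 9+3+18+12 = 42.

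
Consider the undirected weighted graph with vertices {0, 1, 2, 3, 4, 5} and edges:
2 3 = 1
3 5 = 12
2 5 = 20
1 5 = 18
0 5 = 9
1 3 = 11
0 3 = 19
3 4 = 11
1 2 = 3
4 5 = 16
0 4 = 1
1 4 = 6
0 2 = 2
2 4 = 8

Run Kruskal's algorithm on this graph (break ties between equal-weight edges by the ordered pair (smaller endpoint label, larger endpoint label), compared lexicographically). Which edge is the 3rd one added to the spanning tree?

Sort edges by weight, then run Kruskal:
0 4 (1): add — endpoints in different components.
2 3 (1): add — endpoints in different components.
0 2 (2): add — endpoints in different components.
1 2 (3): add — endpoints in different components.
1 4 (6): skip — 1 and 4 already connected.
2 4 (8): skip — 2 and 4 already connected.
0 5 (9): add — endpoints in different components.
The 3rd edge added is 0 2.

0-2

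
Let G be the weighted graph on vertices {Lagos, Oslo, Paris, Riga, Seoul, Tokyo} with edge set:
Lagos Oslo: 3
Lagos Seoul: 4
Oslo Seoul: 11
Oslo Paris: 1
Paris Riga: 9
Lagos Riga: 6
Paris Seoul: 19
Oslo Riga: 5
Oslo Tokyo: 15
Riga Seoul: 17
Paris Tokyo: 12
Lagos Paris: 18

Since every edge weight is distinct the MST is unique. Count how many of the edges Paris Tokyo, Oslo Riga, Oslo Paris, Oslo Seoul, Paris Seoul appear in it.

Kruskal's algorithm — process edges by increasing weight (ties by edge label):
Oslo Paris (1): add. Components now {Oslo,Paris} {Tokyo} {Seoul} {Riga} {Lagos}
Lagos Oslo (3): add. Components now {Lagos,Oslo,Paris} {Tokyo} {Seoul} {Riga}
Lagos Seoul (4): add. Components now {Lagos,Oslo,Paris,Seoul} {Tokyo} {Riga}
Oslo Riga (5): add. Components now {Lagos,Oslo,Paris,Riga,Seoul} {Tokyo}
Lagos Riga (6): skip — Riga and Lagos already connected.
Paris Riga (9): skip — Paris and Riga already connected.
Oslo Seoul (11): skip — Oslo and Seoul already connected.
Paris Tokyo (12): add. Components now {Lagos,Oslo,Paris,Riga,Seoul,Tokyo}
MST edge set: {Oslo Paris, Lagos Oslo, Lagos Seoul, Oslo Riga, Paris Tokyo}.
Of the listed edges, {Paris Tokyo, Oslo Riga, Oslo Paris} are in the MST → 3.

3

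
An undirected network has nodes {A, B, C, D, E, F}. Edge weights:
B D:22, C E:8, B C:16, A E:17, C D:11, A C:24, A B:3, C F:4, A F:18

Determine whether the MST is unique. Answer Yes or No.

Kruskal: consider edges lightest-first.
A B (3): add — endpoints in different components.
C F (4): add — endpoints in different components.
C E (8): add — endpoints in different components.
C D (11): add — endpoints in different components.
B C (16): add — endpoints in different components.
Every non-tree edge has weight strictly greater than the heaviest edge on the tree path between its endpoints, so the MST is unique.

Yes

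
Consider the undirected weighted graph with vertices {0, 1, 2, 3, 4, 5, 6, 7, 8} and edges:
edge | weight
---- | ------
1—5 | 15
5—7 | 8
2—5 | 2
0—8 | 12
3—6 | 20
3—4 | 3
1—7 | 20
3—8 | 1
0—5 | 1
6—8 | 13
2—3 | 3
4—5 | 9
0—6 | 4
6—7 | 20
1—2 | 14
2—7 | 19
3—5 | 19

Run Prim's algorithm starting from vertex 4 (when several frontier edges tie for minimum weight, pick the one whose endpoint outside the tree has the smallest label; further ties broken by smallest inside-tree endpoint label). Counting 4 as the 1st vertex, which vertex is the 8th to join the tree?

Grow the tree from 4 using Prim:
Step 1: cheapest edge leaving the tree is 3—4 (3); add 3.
Step 2: cheapest edge leaving the tree is 3—8 (1); add 8.
Step 3: cheapest edge leaving the tree is 2—3 (3); add 2.
Step 4: cheapest edge leaving the tree is 2—5 (2); add 5.
Step 5: cheapest edge leaving the tree is 0—5 (1); add 0.
Step 6: cheapest edge leaving the tree is 0—6 (4); add 6.
Step 7: cheapest edge leaving the tree is 5—7 (8); add 7.
Step 8: cheapest edge leaving the tree is 1—2 (14); add 1.
Vertex order: 4, 3, 8, 2, 5, 0, 6, 7, 1. The 8th vertex is 7.

7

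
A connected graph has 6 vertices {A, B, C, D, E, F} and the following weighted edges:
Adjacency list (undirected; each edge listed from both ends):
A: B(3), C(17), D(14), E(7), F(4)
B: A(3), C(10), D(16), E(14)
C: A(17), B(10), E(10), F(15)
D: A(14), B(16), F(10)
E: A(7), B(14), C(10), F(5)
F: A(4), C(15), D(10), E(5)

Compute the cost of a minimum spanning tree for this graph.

Grow the tree from B using Prim:
Step 1: frontier [A–B 3, B–C 10, B–E 14, B–D 16] → take A–B (3); add A.
Step 2: frontier [A–F 4, A–E 7, A–D 14, A–C 17, B–C 10, B–E 14, B–D 16] → take A–F (4); add F.
Step 3: frontier [A–E 7, A–D 14, A–C 17, B–C 10, B–E 14, B–D 16, E–F 5, D–F 10, C–F 15] → take E–F (5); add E.
Step 4: frontier [A–D 14, A–C 17, B–C 10, B–D 16, C–E 10, D–F 10, C–F 15] → take B–C (10); add C.
Step 5: frontier [A–D 14, B–D 16, D–F 10] → take D–F (10); add D.
MST edges: A–B, A–F, E–F, B–C, D–F; total weight 3+4+5+10+10 = 32.

32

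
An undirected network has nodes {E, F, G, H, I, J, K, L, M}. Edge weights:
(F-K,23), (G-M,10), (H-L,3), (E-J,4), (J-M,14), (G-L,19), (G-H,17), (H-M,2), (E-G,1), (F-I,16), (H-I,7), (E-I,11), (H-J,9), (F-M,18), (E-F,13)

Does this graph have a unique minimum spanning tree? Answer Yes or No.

Yes

Kruskal: consider edges lightest-first.
E-G (1): add — endpoints in different components.
H-M (2): add — endpoints in different components.
H-L (3): add — endpoints in different components.
E-J (4): add — endpoints in different components.
H-I (7): add — endpoints in different components.
H-J (9): add — endpoints in different components.
G-M (10): skip — G and M already connected.
E-I (11): skip — E and I already connected.
E-F (13): add — endpoints in different components.
J-M (14): skip — J and M already connected.
F-I (16): skip — F and I already connected.
G-H (17): skip — G and H already connected.
F-M (18): skip — F and M already connected.
G-L (19): skip — G and L already connected.
F-K (23): add — endpoints in different components.
Every non-tree edge has weight strictly greater than the heaviest edge on the tree path between its endpoints, so the MST is unique.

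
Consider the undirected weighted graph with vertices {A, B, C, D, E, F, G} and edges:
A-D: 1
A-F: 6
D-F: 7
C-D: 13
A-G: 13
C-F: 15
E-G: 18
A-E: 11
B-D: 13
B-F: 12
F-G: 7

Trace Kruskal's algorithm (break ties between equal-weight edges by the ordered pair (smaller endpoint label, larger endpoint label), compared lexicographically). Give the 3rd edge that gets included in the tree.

Kruskal: consider edges lightest-first.
A-D (1): add. Components now {A,D} {B} {C} {E} {F} {G}
A-F (6): add. Components now {A,D,F} {B} {C} {E} {G}
D-F (7): skip — D and F already connected.
F-G (7): add. Components now {A,D,F,G} {B} {C} {E}
A-E (11): add. Components now {A,D,E,F,G} {B} {C}
B-F (12): add. Components now {A,B,D,E,F,G} {C}
A-G (13): skip — A and G already connected.
B-D (13): skip — B and D already connected.
C-D (13): add. Components now {A,B,C,D,E,F,G}
The 3rd edge added is F-G.

F-G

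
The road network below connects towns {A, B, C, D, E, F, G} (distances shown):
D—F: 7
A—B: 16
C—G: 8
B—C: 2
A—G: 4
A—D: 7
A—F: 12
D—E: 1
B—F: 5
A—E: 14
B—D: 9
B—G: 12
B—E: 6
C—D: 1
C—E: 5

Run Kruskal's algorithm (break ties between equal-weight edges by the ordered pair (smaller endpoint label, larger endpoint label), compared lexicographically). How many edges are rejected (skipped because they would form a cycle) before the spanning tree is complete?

Sort edges by weight, then run Kruskal:
C—D (1): add — endpoints in different components.
D—E (1): add — endpoints in different components.
B—C (2): add — endpoints in different components.
A—G (4): add — endpoints in different components.
B—F (5): add — endpoints in different components.
C—E (5): skip — C and E already connected.
B—E (6): skip — B and E already connected.
A—D (7): add — endpoints in different components.
Edges rejected before the tree was complete: 2.

2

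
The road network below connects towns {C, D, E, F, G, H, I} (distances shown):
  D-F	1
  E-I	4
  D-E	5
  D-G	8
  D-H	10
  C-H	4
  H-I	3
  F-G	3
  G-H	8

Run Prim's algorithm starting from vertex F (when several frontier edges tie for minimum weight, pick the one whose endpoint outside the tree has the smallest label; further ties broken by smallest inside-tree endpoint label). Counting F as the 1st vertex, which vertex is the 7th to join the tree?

C

Prim, starting at F.
Step 1: frontier [D-F 1, F-G 3] → take D-F (1); add D.
Step 2: frontier [D-E 5, D-G 8, D-H 10, F-G 3] → take F-G (3); add G.
Step 3: frontier [D-E 5, D-H 10, G-H 8] → take D-E (5); add E.
Step 4: frontier [D-H 10, E-I 4, G-H 8] → take E-I (4); add I.
Step 5: frontier [D-H 10, G-H 8, H-I 3] → take H-I (3); add H.
Step 6: frontier [C-H 4] → take C-H (4); add C.
Vertex order: F, D, G, E, I, H, C. The 7th vertex is C.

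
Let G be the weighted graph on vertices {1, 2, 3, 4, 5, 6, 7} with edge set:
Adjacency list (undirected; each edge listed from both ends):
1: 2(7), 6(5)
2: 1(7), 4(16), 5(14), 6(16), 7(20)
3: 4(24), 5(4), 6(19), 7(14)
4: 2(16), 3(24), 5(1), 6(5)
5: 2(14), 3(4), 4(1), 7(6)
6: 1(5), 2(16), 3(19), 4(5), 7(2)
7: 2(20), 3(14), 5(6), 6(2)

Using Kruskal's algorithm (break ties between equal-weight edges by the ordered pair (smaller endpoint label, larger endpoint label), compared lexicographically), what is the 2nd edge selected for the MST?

Sort edges by weight, then run Kruskal:
4 5 (1): add. Components now {1} {2} {3} {4,5} {6} {7}
6 7 (2): add. Components now {1} {2} {3} {4,5} {6,7}
3 5 (4): add. Components now {1} {2} {3,4,5} {6,7}
1 6 (5): add. Components now {1,6,7} {2} {3,4,5}
4 6 (5): add. Components now {1,3,4,5,6,7} {2}
5 7 (6): skip — 5 and 7 already connected.
1 2 (7): add. Components now {1,2,3,4,5,6,7}
The 2nd edge added is 6 7.

6-7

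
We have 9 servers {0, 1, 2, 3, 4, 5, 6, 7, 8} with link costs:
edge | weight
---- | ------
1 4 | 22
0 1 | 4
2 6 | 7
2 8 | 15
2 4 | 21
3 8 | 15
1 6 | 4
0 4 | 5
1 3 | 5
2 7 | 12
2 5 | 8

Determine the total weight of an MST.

60

Grow the tree from 6 using Prim:
Step 1: frontier [1 6 4, 2 6 7] → take 1 6 (4); add 1.
Step 2: frontier [0 1 4, 1 3 5, 1 4 22, 2 6 7] → take 0 1 (4); add 0.
Step 3: frontier [0 4 5, 1 3 5, 1 4 22, 2 6 7] → take 1 3 (5); add 3.
Step 4: frontier [0 4 5, 1 4 22, 3 8 15, 2 6 7] → take 0 4 (5); add 4.
Step 5: frontier [3 8 15, 2 4 21, 2 6 7] → take 2 6 (7); add 2.
Step 6: frontier [2 5 8, 2 7 12, 2 8 15, 3 8 15] → take 2 5 (8); add 5.
Step 7: frontier [2 7 12, 2 8 15, 3 8 15] → take 2 7 (12); add 7.
Step 8: frontier [2 8 15, 3 8 15] → take 2 8 (15); add 8.
MST edges: 1 6, 0 1, 1 3, 0 4, 2 6, 2 5, 2 7, 2 8; total weight 4+4+5+5+7+8+12+15 = 60.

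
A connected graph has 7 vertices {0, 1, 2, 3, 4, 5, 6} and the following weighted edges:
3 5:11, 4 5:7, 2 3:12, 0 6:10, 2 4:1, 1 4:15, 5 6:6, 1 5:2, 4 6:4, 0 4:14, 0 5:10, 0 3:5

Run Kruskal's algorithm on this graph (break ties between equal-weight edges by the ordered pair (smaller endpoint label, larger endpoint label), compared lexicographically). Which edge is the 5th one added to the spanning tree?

5-6

Sort edges by weight, then run Kruskal:
2 4 (1): add. Components now {0} {1} {2,4} {3} {5} {6}
1 5 (2): add. Components now {0} {1,5} {2,4} {3} {6}
4 6 (4): add. Components now {0} {1,5} {2,4,6} {3}
0 3 (5): add. Components now {0,3} {1,5} {2,4,6}
5 6 (6): add. Components now {0,3} {1,2,4,5,6}
4 5 (7): skip — 4 and 5 already connected.
0 5 (10): add. Components now {0,1,2,3,4,5,6}
The 5th edge added is 5 6.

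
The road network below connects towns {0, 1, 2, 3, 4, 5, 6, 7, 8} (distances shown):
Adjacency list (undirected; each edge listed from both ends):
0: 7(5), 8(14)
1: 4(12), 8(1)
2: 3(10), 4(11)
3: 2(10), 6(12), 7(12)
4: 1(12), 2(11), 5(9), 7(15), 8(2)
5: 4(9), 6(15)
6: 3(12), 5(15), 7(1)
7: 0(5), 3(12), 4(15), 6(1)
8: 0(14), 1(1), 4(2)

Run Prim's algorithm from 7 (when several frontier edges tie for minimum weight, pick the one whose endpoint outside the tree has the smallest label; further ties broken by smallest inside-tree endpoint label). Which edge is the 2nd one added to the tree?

Grow the tree from 7 using Prim:
Step 1: frontier [6-7 1, 0-7 5, 3-7 12, 4-7 15] → take 6-7 (1); add 6.
Step 2: frontier [3-6 12, 5-6 15, 0-7 5, 3-7 12, 4-7 15] → take 0-7 (5); add 0.
Step 3: frontier [0-8 14, 3-6 12, 5-6 15, 3-7 12, 4-7 15] → take 3-6 (12); add 3.
Step 4: frontier [0-8 14, 2-3 10, 5-6 15, 4-7 15] → take 2-3 (10); add 2.
Step 5: frontier [0-8 14, 2-4 11, 5-6 15, 4-7 15] → take 2-4 (11); add 4.
Step 6: frontier [0-8 14, 4-8 2, 4-5 9, 1-4 12, 5-6 15] → take 4-8 (2); add 8.
Step 7: frontier [4-5 9, 1-4 12, 5-6 15, 1-8 1] → take 1-8 (1); add 1.
Step 8: frontier [4-5 9, 5-6 15] → take 4-5 (9); add 5.
The 2nd edge added is 0-7.

0-7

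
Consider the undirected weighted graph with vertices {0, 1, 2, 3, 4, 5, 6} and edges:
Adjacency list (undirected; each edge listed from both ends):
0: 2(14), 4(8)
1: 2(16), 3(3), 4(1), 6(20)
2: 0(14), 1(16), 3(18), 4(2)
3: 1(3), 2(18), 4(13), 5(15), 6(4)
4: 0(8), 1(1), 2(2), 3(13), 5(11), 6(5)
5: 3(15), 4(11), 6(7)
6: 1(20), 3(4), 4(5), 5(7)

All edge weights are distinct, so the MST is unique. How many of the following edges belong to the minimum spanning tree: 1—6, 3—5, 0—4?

1

Sort edges by weight, then run Kruskal:
1—4 (1): add. Components now {0} {1,4} {2} {3} {5} {6}
2—4 (2): add. Components now {0} {1,2,4} {3} {5} {6}
1—3 (3): add. Components now {0} {1,2,3,4} {5} {6}
3—6 (4): add. Components now {0} {1,2,3,4,6} {5}
4—6 (5): skip — 4 and 6 already connected.
5—6 (7): add. Components now {0} {1,2,3,4,5,6}
0—4 (8): add. Components now {0,1,2,3,4,5,6}
MST edge set: {1—4, 2—4, 1—3, 3—6, 5—6, 0—4}.
Of the listed edges, {0—4} are in the MST → 1.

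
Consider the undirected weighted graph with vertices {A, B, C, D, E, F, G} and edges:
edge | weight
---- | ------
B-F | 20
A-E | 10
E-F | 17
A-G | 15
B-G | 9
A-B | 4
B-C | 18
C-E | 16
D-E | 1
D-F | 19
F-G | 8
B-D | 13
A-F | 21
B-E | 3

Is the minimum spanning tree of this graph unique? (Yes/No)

Kruskal's algorithm — process edges by increasing weight (ties by edge label):
D-E (1): add. Components now {A} {B} {C} {D,E} {F} {G}
B-E (3): add. Components now {A} {B,D,E} {C} {F} {G}
A-B (4): add. Components now {A,B,D,E} {C} {F} {G}
F-G (8): add. Components now {A,B,D,E} {C} {F,G}
B-G (9): add. Components now {A,B,D,E,F,G} {C}
A-E (10): skip — A and E already connected.
B-D (13): skip — B and D already connected.
A-G (15): skip — A and G already connected.
C-E (16): add. Components now {A,B,C,D,E,F,G}
Every non-tree edge has weight strictly greater than the heaviest edge on the tree path between its endpoints, so the MST is unique.

Yes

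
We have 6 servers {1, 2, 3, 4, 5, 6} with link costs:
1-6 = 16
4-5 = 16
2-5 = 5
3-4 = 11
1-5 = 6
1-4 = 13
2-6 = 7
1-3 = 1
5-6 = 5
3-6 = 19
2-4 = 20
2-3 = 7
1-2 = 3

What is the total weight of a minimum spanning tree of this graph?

25

Kruskal: consider edges lightest-first.
1-3 (1): add — endpoints in different components.
1-2 (3): add — endpoints in different components.
2-5 (5): add — endpoints in different components.
5-6 (5): add — endpoints in different components.
1-5 (6): skip — 1 and 5 already connected.
2-3 (7): skip — 2 and 3 already connected.
2-6 (7): skip — 2 and 6 already connected.
3-4 (11): add — endpoints in different components.
MST edges: 1-3, 1-2, 2-5, 5-6, 3-4; total weight 1+3+5+5+11 = 25.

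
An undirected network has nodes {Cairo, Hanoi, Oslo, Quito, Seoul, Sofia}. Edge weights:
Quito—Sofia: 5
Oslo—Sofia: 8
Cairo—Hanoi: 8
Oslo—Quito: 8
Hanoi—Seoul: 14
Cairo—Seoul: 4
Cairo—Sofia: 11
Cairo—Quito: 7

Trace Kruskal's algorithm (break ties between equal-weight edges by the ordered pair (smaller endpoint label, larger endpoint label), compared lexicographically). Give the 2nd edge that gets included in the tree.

Sort edges by weight, then run Kruskal:
Cairo—Seoul (4): add. Components now {Cairo,Seoul} {Sofia} {Hanoi} {Quito} {Oslo}
Quito—Sofia (5): add. Components now {Cairo,Seoul} {Quito,Sofia} {Hanoi} {Oslo}
Cairo—Quito (7): add. Components now {Cairo,Quito,Seoul,Sofia} {Hanoi} {Oslo}
Cairo—Hanoi (8): add. Components now {Cairo,Hanoi,Quito,Seoul,Sofia} {Oslo}
Oslo—Quito (8): add. Components now {Cairo,Hanoi,Oslo,Quito,Seoul,Sofia}
The 2nd edge added is Quito—Sofia.

Quito-Sofia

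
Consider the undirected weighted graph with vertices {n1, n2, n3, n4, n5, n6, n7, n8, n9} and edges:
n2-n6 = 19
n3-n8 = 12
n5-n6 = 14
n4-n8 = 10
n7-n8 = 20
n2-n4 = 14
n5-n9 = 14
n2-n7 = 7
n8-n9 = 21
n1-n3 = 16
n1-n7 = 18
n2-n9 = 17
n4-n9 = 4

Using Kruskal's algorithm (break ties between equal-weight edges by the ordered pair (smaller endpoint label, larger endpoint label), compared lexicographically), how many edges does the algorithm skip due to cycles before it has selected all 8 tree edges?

Kruskal's algorithm — process edges by increasing weight (ties by edge label):
n4-n9 (4): add — endpoints in different components.
n2-n7 (7): add — endpoints in different components.
n4-n8 (10): add — endpoints in different components.
n3-n8 (12): add — endpoints in different components.
n2-n4 (14): add — endpoints in different components.
n5-n6 (14): add — endpoints in different components.
n5-n9 (14): add — endpoints in different components.
n1-n3 (16): add — endpoints in different components.
Edges rejected before the tree was complete: 0.

0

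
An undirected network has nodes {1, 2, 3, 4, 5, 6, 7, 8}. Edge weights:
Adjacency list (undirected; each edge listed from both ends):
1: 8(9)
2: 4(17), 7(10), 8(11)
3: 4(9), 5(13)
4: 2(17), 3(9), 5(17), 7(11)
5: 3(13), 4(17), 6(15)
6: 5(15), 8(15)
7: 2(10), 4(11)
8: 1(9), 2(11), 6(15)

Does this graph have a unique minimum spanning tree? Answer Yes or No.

No

Kruskal: consider edges lightest-first.
1 8 (9): add — endpoints in different components.
3 4 (9): add — endpoints in different components.
2 7 (10): add — endpoints in different components.
2 8 (11): add — endpoints in different components.
4 7 (11): add — endpoints in different components.
3 5 (13): add — endpoints in different components.
5 6 (15): add — endpoints in different components.
Non-tree edge 6 8 has weight 15, equal to the heaviest edge on its tree cycle — swapping gives another MST of the same weight. Not unique.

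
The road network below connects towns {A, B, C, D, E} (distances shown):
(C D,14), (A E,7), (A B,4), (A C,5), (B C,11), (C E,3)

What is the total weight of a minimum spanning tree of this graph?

26

Kruskal's algorithm — process edges by increasing weight (ties by edge label):
C E (3): add — endpoints in different components.
A B (4): add — endpoints in different components.
A C (5): add — endpoints in different components.
A E (7): skip — A and E already connected.
B C (11): skip — B and C already connected.
C D (14): add — endpoints in different components.
MST edges: C E, A B, A C, C D; total weight 3+4+5+14 = 26.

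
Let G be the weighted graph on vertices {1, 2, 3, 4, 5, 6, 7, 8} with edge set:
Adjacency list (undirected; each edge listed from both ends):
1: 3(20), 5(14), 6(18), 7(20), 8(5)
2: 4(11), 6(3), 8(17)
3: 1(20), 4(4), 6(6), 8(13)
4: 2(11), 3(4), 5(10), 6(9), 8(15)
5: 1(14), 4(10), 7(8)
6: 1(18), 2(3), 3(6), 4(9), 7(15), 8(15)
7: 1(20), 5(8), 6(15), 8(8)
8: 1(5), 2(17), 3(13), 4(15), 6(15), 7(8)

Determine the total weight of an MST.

Prim's algorithm from 4:
Step 1: cheapest edge leaving the tree is 3–4 (4); add 3.
Step 2: cheapest edge leaving the tree is 3–6 (6); add 6.
Step 3: cheapest edge leaving the tree is 2–6 (3); add 2.
Step 4: cheapest edge leaving the tree is 4–5 (10); add 5.
Step 5: cheapest edge leaving the tree is 5–7 (8); add 7.
Step 6: cheapest edge leaving the tree is 7–8 (8); add 8.
Step 7: cheapest edge leaving the tree is 1–8 (5); add 1.
MST edges: 3–4, 3–6, 2–6, 4–5, 5–7, 7–8, 1–8; total weight 4+6+3+10+8+8+5 = 44.

44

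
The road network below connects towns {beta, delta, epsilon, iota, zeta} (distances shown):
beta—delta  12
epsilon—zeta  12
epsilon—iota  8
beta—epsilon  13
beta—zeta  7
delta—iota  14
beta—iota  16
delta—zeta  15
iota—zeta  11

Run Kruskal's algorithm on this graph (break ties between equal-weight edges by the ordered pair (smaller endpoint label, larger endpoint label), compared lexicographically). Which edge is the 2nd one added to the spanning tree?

epsilon-iota

Sort edges by weight, then run Kruskal:
beta—zeta (7): add. Components now {epsilon} {beta,zeta} {iota} {delta}
epsilon—iota (8): add. Components now {epsilon,iota} {beta,zeta} {delta}
iota—zeta (11): add. Components now {beta,epsilon,iota,zeta} {delta}
beta—delta (12): add. Components now {beta,delta,epsilon,iota,zeta}
The 2nd edge added is epsilon—iota.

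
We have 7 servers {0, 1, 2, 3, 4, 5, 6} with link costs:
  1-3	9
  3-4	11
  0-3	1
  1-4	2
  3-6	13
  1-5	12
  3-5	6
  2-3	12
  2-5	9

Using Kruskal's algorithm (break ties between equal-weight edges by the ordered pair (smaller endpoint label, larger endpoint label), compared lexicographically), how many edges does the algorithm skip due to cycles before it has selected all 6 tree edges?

3

Sort edges by weight, then run Kruskal:
0-3 (1): add — endpoints in different components.
1-4 (2): add — endpoints in different components.
3-5 (6): add — endpoints in different components.
1-3 (9): add — endpoints in different components.
2-5 (9): add — endpoints in different components.
3-4 (11): skip — 3 and 4 already connected.
1-5 (12): skip — 1 and 5 already connected.
2-3 (12): skip — 2 and 3 already connected.
3-6 (13): add — endpoints in different components.
Edges rejected before the tree was complete: 3.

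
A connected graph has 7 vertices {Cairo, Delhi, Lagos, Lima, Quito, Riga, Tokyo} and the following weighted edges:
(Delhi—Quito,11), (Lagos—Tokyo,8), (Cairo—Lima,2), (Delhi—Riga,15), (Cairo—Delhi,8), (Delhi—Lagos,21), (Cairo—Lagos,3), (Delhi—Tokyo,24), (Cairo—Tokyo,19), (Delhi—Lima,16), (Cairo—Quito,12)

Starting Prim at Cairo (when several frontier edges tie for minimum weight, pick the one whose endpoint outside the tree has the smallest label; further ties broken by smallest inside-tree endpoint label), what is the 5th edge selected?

Delhi-Quito

Prim, starting at Cairo.
Step 1: frontier [Cairo—Lima 2, Cairo—Lagos 3, Cairo—Delhi 8, Cairo—Quito 12, Cairo—Tokyo 19] → take Cairo—Lima (2); add Lima.
Step 2: frontier [Cairo—Lagos 3, Cairo—Delhi 8, Cairo—Quito 12, Cairo—Tokyo 19, Delhi—Lima 16] → take Cairo—Lagos (3); add Lagos.
Step 3: frontier [Cairo—Delhi 8, Cairo—Quito 12, Cairo—Tokyo 19, Lagos—Tokyo 8, Delhi—Lagos 21, Delhi—Lima 16] → take Cairo—Delhi (8); add Delhi.
Step 4: frontier [Cairo—Quito 12, Cairo—Tokyo 19, Delhi—Quito 11, Delhi—Riga 15, Delhi—Tokyo 24, Lagos—Tokyo 8] → take Lagos—Tokyo (8); add Tokyo.
Step 5: frontier [Cairo—Quito 12, Delhi—Quito 11, Delhi—Riga 15] → take Delhi—Quito (11); add Quito.
Step 6: frontier [Delhi—Riga 15] → take Delhi—Riga (15); add Riga.
The 5th edge added is Delhi—Quito.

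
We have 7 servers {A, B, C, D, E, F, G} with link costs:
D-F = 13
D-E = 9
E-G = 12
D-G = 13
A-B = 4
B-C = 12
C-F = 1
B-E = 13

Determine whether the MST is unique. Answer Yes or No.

Kruskal's algorithm — process edges by increasing weight (ties by edge label):
C-F (1): add — endpoints in different components.
A-B (4): add — endpoints in different components.
D-E (9): add — endpoints in different components.
B-C (12): add — endpoints in different components.
E-G (12): add — endpoints in different components.
B-E (13): add — endpoints in different components.
Non-tree edge D-F has weight 13, equal to the heaviest edge on its tree cycle — swapping gives another MST of the same weight. Not unique.

No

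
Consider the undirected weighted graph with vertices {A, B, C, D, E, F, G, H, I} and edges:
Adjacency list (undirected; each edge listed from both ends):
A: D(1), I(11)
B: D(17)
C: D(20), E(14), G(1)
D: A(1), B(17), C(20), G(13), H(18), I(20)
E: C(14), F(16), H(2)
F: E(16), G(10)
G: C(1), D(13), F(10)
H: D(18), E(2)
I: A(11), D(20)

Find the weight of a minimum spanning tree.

69

Kruskal: consider edges lightest-first.
A–D (1): add — endpoints in different components.
C–G (1): add — endpoints in different components.
E–H (2): add — endpoints in different components.
F–G (10): add — endpoints in different components.
A–I (11): add — endpoints in different components.
D–G (13): add — endpoints in different components.
C–E (14): add — endpoints in different components.
E–F (16): skip — E and F already connected.
B–D (17): add — endpoints in different components.
MST edges: A–D, C–G, E–H, F–G, A–I, D–G, C–E, B–D; total weight 1+1+2+10+11+13+14+17 = 69.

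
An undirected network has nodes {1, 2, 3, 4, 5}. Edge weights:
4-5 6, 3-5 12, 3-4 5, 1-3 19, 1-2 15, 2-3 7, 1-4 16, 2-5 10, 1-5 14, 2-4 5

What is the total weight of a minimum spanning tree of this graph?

Prim's algorithm from 2:
Step 1: frontier [2-4 5, 2-3 7, 2-5 10, 1-2 15] → take 2-4 (5); add 4.
Step 2: frontier [2-3 7, 2-5 10, 1-2 15, 3-4 5, 4-5 6, 1-4 16] → take 3-4 (5); add 3.
Step 3: frontier [2-5 10, 1-2 15, 3-5 12, 1-3 19, 4-5 6, 1-4 16] → take 4-5 (6); add 5.
Step 4: frontier [1-2 15, 1-3 19, 1-4 16, 1-5 14] → take 1-5 (14); add 1.
MST edges: 2-4, 3-4, 4-5, 1-5; total weight 5+5+6+14 = 30.

30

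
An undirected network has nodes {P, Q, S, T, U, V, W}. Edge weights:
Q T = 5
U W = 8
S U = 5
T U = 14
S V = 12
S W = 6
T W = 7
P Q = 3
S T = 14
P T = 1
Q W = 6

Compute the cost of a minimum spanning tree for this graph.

Grow the tree from Q using Prim:
Step 1: cheapest edge leaving the tree is P Q (3); add P.
Step 2: cheapest edge leaving the tree is P T (1); add T.
Step 3: cheapest edge leaving the tree is Q W (6); add W.
Step 4: cheapest edge leaving the tree is S W (6); add S.
Step 5: cheapest edge leaving the tree is S U (5); add U.
Step 6: cheapest edge leaving the tree is S V (12); add V.
MST edges: P Q, P T, Q W, S W, S U, S V; total weight 3+1+6+6+5+12 = 33.

33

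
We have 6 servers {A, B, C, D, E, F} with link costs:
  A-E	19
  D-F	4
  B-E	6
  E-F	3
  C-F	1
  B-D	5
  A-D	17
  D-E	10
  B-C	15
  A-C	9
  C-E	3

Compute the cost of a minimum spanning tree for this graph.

Prim, starting at F.
Step 1: cheapest edge leaving the tree is C-F (1); add C.
Step 2: cheapest edge leaving the tree is C-E (3); add E.
Step 3: cheapest edge leaving the tree is D-F (4); add D.
Step 4: cheapest edge leaving the tree is B-D (5); add B.
Step 5: cheapest edge leaving the tree is A-C (9); add A.
MST edges: C-F, C-E, D-F, B-D, A-C; total weight 1+3+4+5+9 = 22.

22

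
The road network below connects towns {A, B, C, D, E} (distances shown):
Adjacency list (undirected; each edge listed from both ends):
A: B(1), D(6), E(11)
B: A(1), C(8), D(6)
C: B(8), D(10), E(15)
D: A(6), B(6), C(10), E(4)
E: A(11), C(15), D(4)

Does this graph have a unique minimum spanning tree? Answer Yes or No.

Kruskal's algorithm — process edges by increasing weight (ties by edge label):
A-B (1): add. Components now {A,B} {C} {D} {E}
D-E (4): add. Components now {A,B} {C} {D,E}
A-D (6): add. Components now {A,B,D,E} {C}
B-D (6): skip — B and D already connected.
B-C (8): add. Components now {A,B,C,D,E}
Non-tree edge B-D has weight 6, equal to the heaviest edge on its tree cycle — swapping gives another MST of the same weight. Not unique.

No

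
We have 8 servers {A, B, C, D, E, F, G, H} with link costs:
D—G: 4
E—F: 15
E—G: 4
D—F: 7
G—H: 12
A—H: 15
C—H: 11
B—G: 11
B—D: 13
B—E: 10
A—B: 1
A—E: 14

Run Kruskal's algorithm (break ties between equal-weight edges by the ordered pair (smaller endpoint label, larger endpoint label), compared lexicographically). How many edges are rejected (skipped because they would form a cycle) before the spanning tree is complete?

1

Kruskal: consider edges lightest-first.
A—B (1): add — endpoints in different components.
D—G (4): add — endpoints in different components.
E—G (4): add — endpoints in different components.
D—F (7): add — endpoints in different components.
B—E (10): add — endpoints in different components.
B—G (11): skip — B and G already connected.
C—H (11): add — endpoints in different components.
G—H (12): add — endpoints in different components.
Edges rejected before the tree was complete: 1.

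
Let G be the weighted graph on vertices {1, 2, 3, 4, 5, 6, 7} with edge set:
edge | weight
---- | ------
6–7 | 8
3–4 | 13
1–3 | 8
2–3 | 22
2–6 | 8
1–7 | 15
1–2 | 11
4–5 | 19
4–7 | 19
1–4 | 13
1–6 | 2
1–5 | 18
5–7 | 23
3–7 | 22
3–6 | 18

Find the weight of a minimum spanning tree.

Prim's algorithm from 7:
Step 1: cheapest edge leaving the tree is 6–7 (8); add 6.
Step 2: cheapest edge leaving the tree is 1–6 (2); add 1.
Step 3: cheapest edge leaving the tree is 2–6 (8); add 2.
Step 4: cheapest edge leaving the tree is 1–3 (8); add 3.
Step 5: cheapest edge leaving the tree is 1–4 (13); add 4.
Step 6: cheapest edge leaving the tree is 1–5 (18); add 5.
MST edges: 6–7, 1–6, 2–6, 1–3, 1–4, 1–5; total weight 8+2+8+8+13+18 = 57.

57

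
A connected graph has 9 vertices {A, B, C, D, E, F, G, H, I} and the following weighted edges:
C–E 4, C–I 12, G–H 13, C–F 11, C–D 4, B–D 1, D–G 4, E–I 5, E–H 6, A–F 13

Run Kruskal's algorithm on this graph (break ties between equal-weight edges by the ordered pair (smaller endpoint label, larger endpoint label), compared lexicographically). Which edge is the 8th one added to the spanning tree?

A-F

Kruskal's algorithm — process edges by increasing weight (ties by edge label):
B–D (1): add — endpoints in different components.
C–D (4): add — endpoints in different components.
C–E (4): add — endpoints in different components.
D–G (4): add — endpoints in different components.
E–I (5): add — endpoints in different components.
E–H (6): add — endpoints in different components.
C–F (11): add — endpoints in different components.
C–I (12): skip — C and I already connected.
A–F (13): add — endpoints in different components.
The 8th edge added is A–F.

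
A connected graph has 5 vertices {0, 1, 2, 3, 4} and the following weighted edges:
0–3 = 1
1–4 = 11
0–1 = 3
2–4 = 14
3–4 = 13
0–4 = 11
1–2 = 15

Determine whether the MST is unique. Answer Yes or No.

No

Kruskal: consider edges lightest-first.
0–3 (1): add. Components now {0,3} {1} {2} {4}
0–1 (3): add. Components now {0,1,3} {2} {4}
0–4 (11): add. Components now {0,1,3,4} {2}
1–4 (11): skip — 1 and 4 already connected.
3–4 (13): skip — 3 and 4 already connected.
2–4 (14): add. Components now {0,1,2,3,4}
Non-tree edge 1–4 has weight 11, equal to the heaviest edge on its tree cycle — swapping gives another MST of the same weight. Not unique.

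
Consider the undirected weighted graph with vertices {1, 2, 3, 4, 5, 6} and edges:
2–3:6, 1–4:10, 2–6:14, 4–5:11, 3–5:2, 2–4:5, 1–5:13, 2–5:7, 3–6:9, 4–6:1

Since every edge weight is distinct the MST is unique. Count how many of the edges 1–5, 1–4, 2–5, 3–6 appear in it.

1

Kruskal: consider edges lightest-first.
4–6 (1): add — endpoints in different components.
3–5 (2): add — endpoints in different components.
2–4 (5): add — endpoints in different components.
2–3 (6): add — endpoints in different components.
2–5 (7): skip — 2 and 5 already connected.
3–6 (9): skip — 3 and 6 already connected.
1–4 (10): add — endpoints in different components.
MST edge set: {4–6, 3–5, 2–4, 2–3, 1–4}.
Of the listed edges, {1–4} are in the MST → 1.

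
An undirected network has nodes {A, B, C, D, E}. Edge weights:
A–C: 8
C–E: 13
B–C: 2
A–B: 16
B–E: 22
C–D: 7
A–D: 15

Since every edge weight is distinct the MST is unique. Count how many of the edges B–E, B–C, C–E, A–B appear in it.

Sort edges by weight, then run Kruskal:
B–C (2): add. Components now {A} {B,C} {D} {E}
C–D (7): add. Components now {A} {B,C,D} {E}
A–C (8): add. Components now {A,B,C,D} {E}
C–E (13): add. Components now {A,B,C,D,E}
MST edge set: {B–C, C–D, A–C, C–E}.
Of the listed edges, {B–C, C–E} are in the MST → 2.

2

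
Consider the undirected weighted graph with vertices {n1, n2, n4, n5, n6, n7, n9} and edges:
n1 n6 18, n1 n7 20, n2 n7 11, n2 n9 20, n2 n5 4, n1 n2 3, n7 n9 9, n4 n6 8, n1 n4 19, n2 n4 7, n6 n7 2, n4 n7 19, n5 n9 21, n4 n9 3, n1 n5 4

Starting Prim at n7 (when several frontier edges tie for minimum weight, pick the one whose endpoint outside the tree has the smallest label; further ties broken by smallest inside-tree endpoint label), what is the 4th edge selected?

n2-n4

Grow the tree from n7 using Prim:
Step 1: cheapest edge leaving the tree is n6 n7 (2); add n6.
Step 2: cheapest edge leaving the tree is n4 n6 (8); add n4.
Step 3: cheapest edge leaving the tree is n4 n9 (3); add n9.
Step 4: cheapest edge leaving the tree is n2 n4 (7); add n2.
Step 5: cheapest edge leaving the tree is n1 n2 (3); add n1.
Step 6: cheapest edge leaving the tree is n1 n5 (4); add n5.
The 4th edge added is n2 n4.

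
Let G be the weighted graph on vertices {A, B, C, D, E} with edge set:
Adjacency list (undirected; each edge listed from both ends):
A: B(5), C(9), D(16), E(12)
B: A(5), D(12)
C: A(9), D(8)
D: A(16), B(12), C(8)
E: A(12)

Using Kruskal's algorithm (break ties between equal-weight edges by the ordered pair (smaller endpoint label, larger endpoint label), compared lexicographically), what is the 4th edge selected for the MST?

A-E

Kruskal's algorithm — process edges by increasing weight (ties by edge label):
A-B (5): add. Components now {A,B} {C} {D} {E}
C-D (8): add. Components now {A,B} {C,D} {E}
A-C (9): add. Components now {A,B,C,D} {E}
A-E (12): add. Components now {A,B,C,D,E}
The 4th edge added is A-E.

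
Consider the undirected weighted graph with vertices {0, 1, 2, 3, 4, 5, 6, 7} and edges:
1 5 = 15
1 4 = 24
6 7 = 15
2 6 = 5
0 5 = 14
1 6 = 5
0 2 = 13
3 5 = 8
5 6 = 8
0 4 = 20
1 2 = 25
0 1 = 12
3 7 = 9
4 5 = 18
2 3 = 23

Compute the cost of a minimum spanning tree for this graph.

65

Prim, starting at 4.
Step 1: cheapest edge leaving the tree is 4 5 (18); add 5.
Step 2: cheapest edge leaving the tree is 3 5 (8); add 3.
Step 3: cheapest edge leaving the tree is 5 6 (8); add 6.
Step 4: cheapest edge leaving the tree is 1 6 (5); add 1.
Step 5: cheapest edge leaving the tree is 2 6 (5); add 2.
Step 6: cheapest edge leaving the tree is 3 7 (9); add 7.
Step 7: cheapest edge leaving the tree is 0 1 (12); add 0.
MST edges: 4 5, 3 5, 5 6, 1 6, 2 6, 3 7, 0 1; total weight 18+8+8+5+5+9+12 = 65.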